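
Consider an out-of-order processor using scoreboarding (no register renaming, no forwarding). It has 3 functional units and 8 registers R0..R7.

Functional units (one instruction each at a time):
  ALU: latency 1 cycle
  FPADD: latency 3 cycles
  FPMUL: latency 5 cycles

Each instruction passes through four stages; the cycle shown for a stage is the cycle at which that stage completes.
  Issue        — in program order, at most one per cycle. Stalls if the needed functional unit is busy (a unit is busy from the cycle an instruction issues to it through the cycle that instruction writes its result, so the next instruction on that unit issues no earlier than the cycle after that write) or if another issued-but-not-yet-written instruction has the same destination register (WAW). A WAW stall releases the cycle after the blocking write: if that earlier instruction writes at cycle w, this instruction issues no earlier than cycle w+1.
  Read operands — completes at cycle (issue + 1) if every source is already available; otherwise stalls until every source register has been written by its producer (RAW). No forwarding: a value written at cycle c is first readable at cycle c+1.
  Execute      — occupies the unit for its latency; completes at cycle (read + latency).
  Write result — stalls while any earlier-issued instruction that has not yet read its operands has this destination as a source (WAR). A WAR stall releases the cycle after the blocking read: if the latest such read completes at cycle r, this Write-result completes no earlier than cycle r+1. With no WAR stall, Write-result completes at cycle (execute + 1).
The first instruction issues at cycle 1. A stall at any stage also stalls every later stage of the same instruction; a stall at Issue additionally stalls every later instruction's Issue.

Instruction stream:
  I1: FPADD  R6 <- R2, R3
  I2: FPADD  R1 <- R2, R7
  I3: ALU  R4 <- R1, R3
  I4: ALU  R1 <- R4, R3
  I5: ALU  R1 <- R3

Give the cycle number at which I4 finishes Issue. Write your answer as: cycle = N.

cycle = 16

c1: I1 issues→FPADD
c2: I1 reads
c5: I1 exec-done
c6: I1 writes R6
c7: I2 issues→FPADD
c8: I2 reads | I3 issues→ALU
c11: I2 exec-done
c12: I2 writes R1
c13: I3 reads
c14: I3 exec-done
c15: I3 writes R4
c16: I4 issues→ALU
c17: I4 reads
c18: I4 exec-done
c19: I4 writes R1
c20: I5 issues→ALU
c21: I5 reads
c22: I5 exec-done
c23: I5 writes R1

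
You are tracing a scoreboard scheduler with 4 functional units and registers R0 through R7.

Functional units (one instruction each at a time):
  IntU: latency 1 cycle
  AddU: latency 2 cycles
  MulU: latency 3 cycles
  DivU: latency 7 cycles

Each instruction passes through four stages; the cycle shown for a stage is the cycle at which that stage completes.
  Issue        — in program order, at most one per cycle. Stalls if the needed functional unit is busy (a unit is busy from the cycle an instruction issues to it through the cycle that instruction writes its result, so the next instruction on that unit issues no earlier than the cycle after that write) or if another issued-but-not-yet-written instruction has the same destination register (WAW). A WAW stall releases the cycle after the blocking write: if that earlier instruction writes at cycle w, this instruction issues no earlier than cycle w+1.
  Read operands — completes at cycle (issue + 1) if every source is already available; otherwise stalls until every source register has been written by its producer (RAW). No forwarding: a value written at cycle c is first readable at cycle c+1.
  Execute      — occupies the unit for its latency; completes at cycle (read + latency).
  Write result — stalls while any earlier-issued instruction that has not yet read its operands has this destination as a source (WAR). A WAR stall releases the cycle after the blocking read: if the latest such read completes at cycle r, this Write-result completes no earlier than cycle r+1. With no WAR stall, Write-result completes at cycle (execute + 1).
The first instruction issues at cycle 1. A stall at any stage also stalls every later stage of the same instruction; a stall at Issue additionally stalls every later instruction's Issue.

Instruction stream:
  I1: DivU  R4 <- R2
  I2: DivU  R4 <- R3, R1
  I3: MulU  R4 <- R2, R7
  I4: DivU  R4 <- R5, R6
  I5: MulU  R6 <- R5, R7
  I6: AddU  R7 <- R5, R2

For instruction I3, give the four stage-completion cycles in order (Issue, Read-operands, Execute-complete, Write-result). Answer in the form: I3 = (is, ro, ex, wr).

I3 = (21, 22, 25, 26)

cycle 1: I1→DivU
cycle 2: I1 RO
cycle 9: I1 EX
cycle 10: I1 WR R4
cycle 11: I2→DivU
cycle 12: I2 RO
cycle 19: I2 EX
cycle 20: I2 WR R4
cycle 21: I3→MulU
cycle 22: I3 RO
cycle 25: I3 EX
cycle 26: I3 WR R4
cycle 27: I4→DivU
cycle 28: I4 RO | I5→MulU
cycle 29: I5 RO | I6→AddU
cycle 30: I6 RO
cycle 32: I5 EX | I6 EX
cycle 33: I5 WR R6 | I6 WR R7
cycle 35: I4 EX
cycle 36: I4 WR R4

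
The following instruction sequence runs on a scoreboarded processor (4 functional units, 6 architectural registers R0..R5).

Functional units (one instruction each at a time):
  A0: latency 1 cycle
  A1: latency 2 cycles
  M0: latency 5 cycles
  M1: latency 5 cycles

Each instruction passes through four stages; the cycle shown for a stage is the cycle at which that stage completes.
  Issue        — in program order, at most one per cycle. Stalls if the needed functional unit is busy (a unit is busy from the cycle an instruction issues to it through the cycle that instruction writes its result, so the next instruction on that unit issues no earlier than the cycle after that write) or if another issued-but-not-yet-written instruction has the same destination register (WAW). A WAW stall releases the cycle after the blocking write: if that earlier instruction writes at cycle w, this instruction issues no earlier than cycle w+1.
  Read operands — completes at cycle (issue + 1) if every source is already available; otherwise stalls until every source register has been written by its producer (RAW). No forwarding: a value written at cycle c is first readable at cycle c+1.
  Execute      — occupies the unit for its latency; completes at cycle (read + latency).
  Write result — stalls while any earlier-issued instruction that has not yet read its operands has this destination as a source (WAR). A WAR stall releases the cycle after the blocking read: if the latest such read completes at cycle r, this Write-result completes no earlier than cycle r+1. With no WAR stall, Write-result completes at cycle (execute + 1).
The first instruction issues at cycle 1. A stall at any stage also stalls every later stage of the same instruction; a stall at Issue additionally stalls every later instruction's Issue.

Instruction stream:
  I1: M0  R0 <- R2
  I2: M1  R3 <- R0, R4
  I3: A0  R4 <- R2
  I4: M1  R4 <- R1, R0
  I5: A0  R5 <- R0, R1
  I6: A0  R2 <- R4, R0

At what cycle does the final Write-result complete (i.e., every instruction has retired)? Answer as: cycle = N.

  I1 | 1 | 2 | 7 | 8
  I2 | 2 | 9 | 14 | 15   RAW R0: wait I1 write@8
  I3 | 3 | 4 | 5 | 10   WAR R4: wait I2 read@9
  I4 | 16 | 17 | 22 | 23   struct: M1 busy until I2 writes@15
  I5 | 17 | 18 | 19 | 20
  I6 | 21 | 24 | 25 | 26   struct: A0 busy until I5 writes@20 · RAW R4: wait I4 write@23

cycle = 26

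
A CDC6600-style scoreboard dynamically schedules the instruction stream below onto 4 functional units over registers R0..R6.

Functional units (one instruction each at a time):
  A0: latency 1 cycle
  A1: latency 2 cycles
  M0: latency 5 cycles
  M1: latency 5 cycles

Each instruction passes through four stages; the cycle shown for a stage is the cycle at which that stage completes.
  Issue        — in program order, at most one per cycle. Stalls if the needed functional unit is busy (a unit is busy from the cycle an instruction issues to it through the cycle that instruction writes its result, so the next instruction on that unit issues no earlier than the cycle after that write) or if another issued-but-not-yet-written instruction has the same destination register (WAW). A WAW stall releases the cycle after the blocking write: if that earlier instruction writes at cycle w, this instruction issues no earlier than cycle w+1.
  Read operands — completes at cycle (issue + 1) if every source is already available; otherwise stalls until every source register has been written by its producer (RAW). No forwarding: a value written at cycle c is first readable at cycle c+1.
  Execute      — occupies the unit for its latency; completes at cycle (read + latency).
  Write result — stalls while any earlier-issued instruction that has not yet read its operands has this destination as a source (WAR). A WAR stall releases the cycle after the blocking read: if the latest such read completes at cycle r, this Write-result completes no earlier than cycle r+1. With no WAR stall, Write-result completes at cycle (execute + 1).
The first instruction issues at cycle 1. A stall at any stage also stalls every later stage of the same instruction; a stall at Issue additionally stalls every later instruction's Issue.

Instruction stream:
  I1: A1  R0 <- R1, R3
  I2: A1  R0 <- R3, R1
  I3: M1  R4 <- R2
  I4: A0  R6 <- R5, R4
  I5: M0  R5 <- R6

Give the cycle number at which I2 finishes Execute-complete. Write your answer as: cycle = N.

cycle = 9

t=1  I1→A1
t=2  I1 RO
t=4  I1 EX
t=5  I1 WR R0
t=6  I2→A1
t=7  I2 RO; I3→M1
t=8  I3 RO; I4→A0
t=9  I2 EX; I5→M0
t=10  I2 WR R0
t=13  I3 EX
t=14  I3 WR R4
t=15  I4 RO
t=16  I4 EX
t=17  I4 WR R6
t=18  I5 RO
t=23  I5 EX
t=24  I5 WR R5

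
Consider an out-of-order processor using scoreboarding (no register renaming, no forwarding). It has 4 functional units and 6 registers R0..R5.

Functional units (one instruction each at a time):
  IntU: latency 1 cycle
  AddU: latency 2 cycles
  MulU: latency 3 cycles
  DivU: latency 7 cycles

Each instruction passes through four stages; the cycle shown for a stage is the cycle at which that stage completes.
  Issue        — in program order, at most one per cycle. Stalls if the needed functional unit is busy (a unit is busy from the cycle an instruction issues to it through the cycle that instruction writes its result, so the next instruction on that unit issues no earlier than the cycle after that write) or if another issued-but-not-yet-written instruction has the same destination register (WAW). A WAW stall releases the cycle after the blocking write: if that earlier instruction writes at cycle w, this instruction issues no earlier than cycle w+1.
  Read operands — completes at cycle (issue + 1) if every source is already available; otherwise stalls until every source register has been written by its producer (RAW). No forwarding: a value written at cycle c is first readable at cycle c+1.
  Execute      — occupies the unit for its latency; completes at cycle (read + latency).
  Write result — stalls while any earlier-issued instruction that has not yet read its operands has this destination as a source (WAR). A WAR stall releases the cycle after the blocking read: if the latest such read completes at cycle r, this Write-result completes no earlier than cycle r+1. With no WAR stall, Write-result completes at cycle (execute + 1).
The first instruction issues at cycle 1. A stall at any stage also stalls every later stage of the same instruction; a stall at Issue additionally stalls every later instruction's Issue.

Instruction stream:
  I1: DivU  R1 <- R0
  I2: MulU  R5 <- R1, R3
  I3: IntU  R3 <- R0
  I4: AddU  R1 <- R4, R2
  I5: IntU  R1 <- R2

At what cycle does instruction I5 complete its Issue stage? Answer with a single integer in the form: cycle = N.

cycle = 16

cycle 1: I1 issues→DivU
cycle 2: I1 reads | I2 issues→MulU
cycle 3: I3 issues→IntU
cycle 4: I3 reads
cycle 5: I3 exec-done
cycle 9: I1 exec-done
cycle 10: I1 writes R1
cycle 11: I2 reads | I4 issues→AddU
cycle 12: I3 writes R3 | I4 reads
cycle 14: I2 exec-done | I4 exec-done
cycle 15: I2 writes R5 | I4 writes R1
cycle 16: I5 issues→IntU
cycle 17: I5 reads
cycle 18: I5 exec-done
cycle 19: I5 writes R1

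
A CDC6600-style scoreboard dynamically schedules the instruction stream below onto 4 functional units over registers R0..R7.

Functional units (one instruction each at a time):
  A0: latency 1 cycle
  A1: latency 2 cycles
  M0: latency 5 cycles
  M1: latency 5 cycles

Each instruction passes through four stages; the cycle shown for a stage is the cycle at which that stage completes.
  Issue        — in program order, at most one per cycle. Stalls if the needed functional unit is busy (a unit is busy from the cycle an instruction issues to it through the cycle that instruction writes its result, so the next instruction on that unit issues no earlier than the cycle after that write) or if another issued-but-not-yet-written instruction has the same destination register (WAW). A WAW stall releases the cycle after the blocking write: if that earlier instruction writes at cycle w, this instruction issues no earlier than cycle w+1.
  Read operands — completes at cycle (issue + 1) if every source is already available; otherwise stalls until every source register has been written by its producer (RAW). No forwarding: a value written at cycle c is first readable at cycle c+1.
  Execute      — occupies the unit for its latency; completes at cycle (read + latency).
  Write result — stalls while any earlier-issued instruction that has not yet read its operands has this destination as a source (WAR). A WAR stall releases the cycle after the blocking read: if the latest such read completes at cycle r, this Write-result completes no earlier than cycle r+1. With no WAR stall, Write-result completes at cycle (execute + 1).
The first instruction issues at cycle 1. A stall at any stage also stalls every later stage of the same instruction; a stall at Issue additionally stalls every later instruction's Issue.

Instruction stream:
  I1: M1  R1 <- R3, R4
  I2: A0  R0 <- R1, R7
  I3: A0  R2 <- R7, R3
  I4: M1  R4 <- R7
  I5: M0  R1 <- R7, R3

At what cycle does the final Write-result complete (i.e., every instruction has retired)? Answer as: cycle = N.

cycle = 21

[1] I1 issues→M1
[2] I1 reads · I2 issues→A0
[7] I1 exec-done
[8] I1 writes R1
[9] I2 reads
[10] I2 exec-done
[11] I2 writes R0
[12] I3 issues→A0
[13] I3 reads · I4 issues→M1
[14] I3 exec-done · I4 reads · I5 issues→M0
[15] I3 writes R2 · I5 reads
[19] I4 exec-done
[20] I4 writes R4 · I5 exec-done
[21] I5 writes R1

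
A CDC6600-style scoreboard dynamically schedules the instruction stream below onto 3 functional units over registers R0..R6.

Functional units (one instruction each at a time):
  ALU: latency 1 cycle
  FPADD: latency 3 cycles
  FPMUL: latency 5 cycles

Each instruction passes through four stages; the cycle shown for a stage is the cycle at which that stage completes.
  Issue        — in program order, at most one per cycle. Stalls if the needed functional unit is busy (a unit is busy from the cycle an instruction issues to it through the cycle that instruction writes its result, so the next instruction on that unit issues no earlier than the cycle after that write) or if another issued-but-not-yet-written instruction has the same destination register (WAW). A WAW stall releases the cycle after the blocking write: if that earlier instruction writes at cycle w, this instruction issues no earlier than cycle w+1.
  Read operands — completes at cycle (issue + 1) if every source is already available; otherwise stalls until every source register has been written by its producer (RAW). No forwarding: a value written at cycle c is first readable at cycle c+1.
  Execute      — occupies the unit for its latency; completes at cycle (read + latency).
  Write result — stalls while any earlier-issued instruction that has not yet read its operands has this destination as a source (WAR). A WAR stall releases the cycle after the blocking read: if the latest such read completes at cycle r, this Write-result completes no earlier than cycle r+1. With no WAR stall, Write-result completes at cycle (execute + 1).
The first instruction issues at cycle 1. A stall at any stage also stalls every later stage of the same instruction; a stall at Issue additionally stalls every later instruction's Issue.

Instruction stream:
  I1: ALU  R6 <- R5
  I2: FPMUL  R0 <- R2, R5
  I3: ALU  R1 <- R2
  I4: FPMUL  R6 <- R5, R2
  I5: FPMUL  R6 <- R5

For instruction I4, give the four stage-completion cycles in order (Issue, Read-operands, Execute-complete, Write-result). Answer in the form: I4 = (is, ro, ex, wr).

I4 = (10, 11, 16, 17)

[I1] 1/2/3/4
[I2] 2/3/8/9
[I3] 5/6/7/8  (struct: ALU busy until I1 writes@4)
[I4] 10/11/16/17  (struct: FPMUL busy until I2 writes@9)
[I5] 18/19/24/25  (struct: FPMUL busy until I4 writes@17)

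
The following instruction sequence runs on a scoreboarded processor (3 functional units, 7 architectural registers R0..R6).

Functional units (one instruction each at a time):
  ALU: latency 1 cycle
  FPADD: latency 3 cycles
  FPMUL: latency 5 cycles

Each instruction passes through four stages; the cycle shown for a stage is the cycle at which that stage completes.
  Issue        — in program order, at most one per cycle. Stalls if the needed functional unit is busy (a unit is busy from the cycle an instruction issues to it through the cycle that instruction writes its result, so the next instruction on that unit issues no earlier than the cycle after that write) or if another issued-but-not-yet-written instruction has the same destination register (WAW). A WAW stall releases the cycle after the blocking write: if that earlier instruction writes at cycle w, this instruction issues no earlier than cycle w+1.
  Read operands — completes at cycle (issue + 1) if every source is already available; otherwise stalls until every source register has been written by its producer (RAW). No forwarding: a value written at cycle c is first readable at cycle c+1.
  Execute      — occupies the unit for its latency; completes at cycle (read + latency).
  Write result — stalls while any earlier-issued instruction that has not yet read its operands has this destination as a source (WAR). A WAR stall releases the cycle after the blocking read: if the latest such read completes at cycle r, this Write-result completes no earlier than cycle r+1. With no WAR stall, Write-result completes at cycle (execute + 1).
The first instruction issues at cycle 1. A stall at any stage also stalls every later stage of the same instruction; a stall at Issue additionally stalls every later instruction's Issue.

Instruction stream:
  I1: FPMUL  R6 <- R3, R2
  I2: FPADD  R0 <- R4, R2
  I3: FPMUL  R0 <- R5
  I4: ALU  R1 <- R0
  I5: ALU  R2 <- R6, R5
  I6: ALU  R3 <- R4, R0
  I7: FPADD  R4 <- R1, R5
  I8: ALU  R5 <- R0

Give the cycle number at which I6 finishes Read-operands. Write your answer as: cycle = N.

1) issue 1, read 2, done 7, write 8
2) issue 2, read 3, done 6, write 7
3) issue 9, read 10, done 15, write 16  <struct: FPMUL busy until I1 writes@8>
4) issue 10, read 17, done 18, write 19  <RAW R0: wait I3 write@16>
5) issue 20, read 21, done 22, write 23  <struct: ALU busy until I4 writes@19>
6) issue 24, read 25, done 26, write 27  <struct: ALU busy until I5 writes@23>
7) issue 25, read 26, done 29, write 30
8) issue 28, read 29, done 30, write 31  <struct: ALU busy until I6 writes@27>

cycle = 25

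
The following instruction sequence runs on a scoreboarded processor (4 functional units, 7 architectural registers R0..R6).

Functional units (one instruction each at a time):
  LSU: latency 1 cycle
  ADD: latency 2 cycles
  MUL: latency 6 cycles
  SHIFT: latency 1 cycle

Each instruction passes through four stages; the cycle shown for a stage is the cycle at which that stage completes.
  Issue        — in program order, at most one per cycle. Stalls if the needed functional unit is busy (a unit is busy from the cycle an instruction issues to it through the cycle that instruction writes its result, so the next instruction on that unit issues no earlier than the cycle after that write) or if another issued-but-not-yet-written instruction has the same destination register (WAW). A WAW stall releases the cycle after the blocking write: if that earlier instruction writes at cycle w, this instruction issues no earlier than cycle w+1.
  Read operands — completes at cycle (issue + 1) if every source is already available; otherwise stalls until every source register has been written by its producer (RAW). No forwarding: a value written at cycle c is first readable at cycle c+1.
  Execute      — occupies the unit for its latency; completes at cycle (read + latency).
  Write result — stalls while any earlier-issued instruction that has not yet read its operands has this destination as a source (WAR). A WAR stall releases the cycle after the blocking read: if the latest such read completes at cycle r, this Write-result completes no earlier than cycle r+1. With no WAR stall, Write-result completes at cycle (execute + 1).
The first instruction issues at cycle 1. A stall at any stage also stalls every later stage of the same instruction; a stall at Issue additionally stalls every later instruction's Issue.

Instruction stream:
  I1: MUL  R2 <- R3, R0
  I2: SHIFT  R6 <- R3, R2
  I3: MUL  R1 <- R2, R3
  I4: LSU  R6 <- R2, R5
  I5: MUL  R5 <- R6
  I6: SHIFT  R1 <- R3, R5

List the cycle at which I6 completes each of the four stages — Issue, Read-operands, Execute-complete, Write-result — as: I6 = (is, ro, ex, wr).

I6 = (20, 28, 29, 30)

I1  is:1  ro:2  ex:8  wr:9
I2  is:2  ro:10  ex:11  wr:12  — RAW R2: wait I1 write@9
I3  is:10  ro:11  ex:17  wr:18  — struct: MUL busy until I1 writes@9
I4  is:13  ro:14  ex:15  wr:16  — WAW R6: wait I2 write@12
I5  is:19  ro:20  ex:26  wr:27  — struct: MUL busy until I3 writes@18
I6  is:20  ro:28  ex:29  wr:30  — RAW R5: wait I5 write@27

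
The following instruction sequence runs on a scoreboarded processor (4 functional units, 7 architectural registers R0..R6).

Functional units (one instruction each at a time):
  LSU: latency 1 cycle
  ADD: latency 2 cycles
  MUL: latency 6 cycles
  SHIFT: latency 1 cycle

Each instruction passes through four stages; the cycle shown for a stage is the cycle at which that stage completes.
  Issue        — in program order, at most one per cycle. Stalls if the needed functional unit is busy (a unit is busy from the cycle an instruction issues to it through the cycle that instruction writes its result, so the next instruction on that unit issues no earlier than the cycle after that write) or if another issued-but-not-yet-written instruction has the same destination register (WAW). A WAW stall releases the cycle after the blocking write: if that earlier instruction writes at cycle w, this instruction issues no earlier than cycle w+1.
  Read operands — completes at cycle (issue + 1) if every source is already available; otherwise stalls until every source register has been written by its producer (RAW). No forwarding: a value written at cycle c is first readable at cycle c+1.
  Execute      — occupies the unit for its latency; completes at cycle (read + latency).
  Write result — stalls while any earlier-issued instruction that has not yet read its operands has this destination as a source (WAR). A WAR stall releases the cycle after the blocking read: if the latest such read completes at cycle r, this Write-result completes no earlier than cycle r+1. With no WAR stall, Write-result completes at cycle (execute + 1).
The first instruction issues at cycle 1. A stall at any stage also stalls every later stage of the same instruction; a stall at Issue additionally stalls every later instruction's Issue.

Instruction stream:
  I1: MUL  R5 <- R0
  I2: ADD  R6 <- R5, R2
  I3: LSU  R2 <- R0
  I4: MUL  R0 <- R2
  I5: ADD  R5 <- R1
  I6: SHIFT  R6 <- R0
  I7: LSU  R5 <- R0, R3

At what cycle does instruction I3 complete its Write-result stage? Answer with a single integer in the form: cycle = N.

[1] I1→MUL
[2] I1 RO, I2→ADD
[3] I3→LSU
[4] I3 RO
[5] I3 EX
[8] I1 EX
[9] I1 WR R5
[10] I2 RO, I4→MUL
[11] I3 WR R2
[12] I2 EX, I4 RO
[13] I2 WR R6
[14] I5→ADD
[15] I5 RO, I6→SHIFT
[17] I5 EX
[18] I4 EX, I5 WR R5
[19] I4 WR R0, I7→LSU
[20] I6 RO, I7 RO
[21] I6 EX, I7 EX
[22] I6 WR R6, I7 WR R5

cycle = 11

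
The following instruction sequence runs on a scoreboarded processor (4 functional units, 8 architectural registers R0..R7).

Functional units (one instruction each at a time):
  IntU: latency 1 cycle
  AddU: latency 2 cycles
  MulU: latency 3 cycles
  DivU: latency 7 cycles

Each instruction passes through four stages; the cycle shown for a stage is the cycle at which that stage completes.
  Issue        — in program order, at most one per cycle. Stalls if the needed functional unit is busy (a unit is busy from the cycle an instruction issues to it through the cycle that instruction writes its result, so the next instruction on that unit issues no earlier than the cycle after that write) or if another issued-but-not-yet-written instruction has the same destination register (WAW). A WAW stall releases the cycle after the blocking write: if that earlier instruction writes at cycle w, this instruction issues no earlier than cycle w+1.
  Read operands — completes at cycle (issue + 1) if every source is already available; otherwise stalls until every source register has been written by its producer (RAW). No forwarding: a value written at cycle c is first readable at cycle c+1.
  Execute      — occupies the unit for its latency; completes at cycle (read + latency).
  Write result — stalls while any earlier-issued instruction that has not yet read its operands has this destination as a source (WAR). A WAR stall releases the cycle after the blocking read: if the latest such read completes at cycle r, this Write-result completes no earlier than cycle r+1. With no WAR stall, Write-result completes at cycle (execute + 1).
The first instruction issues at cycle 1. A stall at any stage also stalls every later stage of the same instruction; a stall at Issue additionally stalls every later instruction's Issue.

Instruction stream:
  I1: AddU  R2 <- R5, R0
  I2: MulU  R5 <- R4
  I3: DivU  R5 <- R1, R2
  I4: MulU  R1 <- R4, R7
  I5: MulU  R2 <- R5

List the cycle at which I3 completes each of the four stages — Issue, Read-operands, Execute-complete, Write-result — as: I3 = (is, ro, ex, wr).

[I1] 1/2/4/5
[I2] 2/3/6/7
[I3] 8/9/16/17  (WAW R5: wait I2 write@7)
[I4] 9/10/13/14
[I5] 15/18/21/22  (struct: MulU busy until I4 writes@14; RAW R5: wait I3 write@17)

I3 = (8, 9, 16, 17)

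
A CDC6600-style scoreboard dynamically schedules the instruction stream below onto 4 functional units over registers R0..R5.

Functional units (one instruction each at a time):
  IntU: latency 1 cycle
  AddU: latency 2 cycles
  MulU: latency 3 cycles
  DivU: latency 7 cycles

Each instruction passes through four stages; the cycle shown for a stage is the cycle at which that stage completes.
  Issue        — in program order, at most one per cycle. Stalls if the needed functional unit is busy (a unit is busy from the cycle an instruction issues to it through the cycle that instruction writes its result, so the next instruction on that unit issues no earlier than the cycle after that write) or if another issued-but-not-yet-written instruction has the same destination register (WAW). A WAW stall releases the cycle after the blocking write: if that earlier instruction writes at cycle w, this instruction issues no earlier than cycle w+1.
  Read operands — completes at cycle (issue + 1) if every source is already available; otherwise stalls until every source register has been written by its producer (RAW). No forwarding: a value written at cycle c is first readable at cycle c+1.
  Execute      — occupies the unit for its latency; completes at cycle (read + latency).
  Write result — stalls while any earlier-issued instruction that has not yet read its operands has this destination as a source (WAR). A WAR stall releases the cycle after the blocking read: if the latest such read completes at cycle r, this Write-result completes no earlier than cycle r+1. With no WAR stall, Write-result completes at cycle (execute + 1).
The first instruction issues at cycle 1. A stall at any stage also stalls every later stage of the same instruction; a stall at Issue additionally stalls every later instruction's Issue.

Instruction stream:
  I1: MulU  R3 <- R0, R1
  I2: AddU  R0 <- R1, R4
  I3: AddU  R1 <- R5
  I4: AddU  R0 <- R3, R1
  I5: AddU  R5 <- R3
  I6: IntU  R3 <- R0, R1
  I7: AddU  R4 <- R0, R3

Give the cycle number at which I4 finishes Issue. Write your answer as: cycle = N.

1) issue 1, read 2, done 5, write 6
2) issue 2, read 3, done 5, write 6
3) issue 7, read 8, done 10, write 11  <struct: AddU busy until I2 writes@6>
4) issue 12, read 13, done 15, write 16  <struct: AddU busy until I3 writes@11>
5) issue 17, read 18, done 20, write 21  <struct: AddU busy until I4 writes@16>
6) issue 18, read 19, done 20, write 21
7) issue 22, read 23, done 25, write 26  <struct: AddU busy until I5 writes@21>

cycle = 12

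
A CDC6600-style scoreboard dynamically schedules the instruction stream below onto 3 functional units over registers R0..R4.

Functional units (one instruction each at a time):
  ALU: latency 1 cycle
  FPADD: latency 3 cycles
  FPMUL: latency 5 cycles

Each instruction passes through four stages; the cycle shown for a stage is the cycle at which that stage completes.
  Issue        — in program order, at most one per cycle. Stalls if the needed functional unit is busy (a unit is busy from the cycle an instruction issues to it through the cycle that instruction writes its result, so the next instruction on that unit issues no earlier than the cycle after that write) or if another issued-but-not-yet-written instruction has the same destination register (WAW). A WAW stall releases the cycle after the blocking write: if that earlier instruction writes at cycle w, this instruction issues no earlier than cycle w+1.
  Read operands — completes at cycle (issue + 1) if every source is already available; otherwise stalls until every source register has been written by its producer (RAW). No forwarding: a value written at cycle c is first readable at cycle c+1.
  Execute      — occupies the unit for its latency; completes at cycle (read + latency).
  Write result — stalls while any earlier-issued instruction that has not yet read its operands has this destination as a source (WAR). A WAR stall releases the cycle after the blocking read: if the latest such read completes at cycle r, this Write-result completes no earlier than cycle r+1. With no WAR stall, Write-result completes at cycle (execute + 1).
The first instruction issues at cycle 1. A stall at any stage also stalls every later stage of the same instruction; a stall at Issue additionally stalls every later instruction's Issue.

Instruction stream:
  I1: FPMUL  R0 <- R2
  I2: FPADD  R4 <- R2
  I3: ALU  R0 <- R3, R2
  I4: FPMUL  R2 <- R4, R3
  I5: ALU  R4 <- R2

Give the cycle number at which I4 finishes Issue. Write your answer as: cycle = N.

cycle 1: I1→FPMUL
cycle 2: I1 RO, I2→FPADD
cycle 3: I2 RO
cycle 6: I2 EX
cycle 7: I1 EX, I2 WR R4
cycle 8: I1 WR R0
cycle 9: I3→ALU
cycle 10: I3 RO, I4→FPMUL
cycle 11: I3 EX, I4 RO
cycle 12: I3 WR R0
cycle 13: I5→ALU
cycle 16: I4 EX
cycle 17: I4 WR R2
cycle 18: I5 RO
cycle 19: I5 EX
cycle 20: I5 WR R4

cycle = 10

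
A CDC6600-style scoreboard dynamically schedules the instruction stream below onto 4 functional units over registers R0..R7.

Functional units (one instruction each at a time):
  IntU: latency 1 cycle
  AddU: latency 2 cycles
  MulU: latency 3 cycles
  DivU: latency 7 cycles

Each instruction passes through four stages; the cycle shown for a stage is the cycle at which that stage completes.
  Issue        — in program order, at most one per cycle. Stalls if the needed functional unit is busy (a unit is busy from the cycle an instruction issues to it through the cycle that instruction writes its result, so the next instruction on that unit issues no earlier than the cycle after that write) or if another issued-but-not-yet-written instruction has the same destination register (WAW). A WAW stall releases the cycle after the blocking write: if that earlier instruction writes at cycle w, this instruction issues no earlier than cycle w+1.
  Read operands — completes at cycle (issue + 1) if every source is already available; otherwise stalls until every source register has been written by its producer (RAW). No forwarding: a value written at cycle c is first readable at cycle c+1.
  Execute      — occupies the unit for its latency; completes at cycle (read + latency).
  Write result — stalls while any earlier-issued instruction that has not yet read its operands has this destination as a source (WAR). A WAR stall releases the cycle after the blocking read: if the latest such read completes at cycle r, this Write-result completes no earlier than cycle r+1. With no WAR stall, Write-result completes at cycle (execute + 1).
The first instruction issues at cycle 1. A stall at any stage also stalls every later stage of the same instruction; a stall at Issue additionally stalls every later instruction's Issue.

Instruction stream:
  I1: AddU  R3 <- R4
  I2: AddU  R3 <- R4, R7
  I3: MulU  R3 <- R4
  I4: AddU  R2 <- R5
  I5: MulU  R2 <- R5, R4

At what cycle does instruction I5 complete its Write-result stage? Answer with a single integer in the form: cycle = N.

I1  is:1  ro:2  ex:4  wr:5
I2  is:6  ro:7  ex:9  wr:10  — struct: AddU busy until I1 writes@5
I3  is:11  ro:12  ex:15  wr:16  — WAW R3: wait I2 write@10
I4  is:12  ro:13  ex:15  wr:16
I5  is:17  ro:18  ex:21  wr:22  — WAW R2: wait I4 write@16

cycle = 22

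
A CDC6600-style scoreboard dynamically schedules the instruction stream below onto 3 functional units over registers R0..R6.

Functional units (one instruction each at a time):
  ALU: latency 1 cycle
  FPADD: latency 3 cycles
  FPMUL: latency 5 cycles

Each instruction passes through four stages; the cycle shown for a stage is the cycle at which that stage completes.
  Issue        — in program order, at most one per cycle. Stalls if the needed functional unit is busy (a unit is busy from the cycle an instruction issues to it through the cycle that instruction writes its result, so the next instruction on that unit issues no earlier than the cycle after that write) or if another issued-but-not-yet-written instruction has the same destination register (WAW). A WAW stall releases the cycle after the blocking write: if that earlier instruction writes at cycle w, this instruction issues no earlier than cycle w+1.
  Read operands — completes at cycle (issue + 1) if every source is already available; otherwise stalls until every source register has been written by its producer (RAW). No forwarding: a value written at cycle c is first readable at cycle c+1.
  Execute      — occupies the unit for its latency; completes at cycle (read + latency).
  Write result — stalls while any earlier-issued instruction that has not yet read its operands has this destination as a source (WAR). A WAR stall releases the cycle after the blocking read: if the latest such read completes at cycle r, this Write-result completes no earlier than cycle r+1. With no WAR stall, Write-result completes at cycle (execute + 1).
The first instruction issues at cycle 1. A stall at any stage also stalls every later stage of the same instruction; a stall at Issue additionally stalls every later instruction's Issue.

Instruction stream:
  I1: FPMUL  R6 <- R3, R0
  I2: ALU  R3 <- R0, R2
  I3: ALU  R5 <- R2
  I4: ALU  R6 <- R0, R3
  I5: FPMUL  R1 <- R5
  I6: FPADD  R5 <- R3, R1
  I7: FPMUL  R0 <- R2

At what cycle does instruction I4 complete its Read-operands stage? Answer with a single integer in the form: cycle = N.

t=1  I1 issues→FPMUL
t=2  I1 reads, I2 issues→ALU
t=3  I2 reads
t=4  I2 exec-done
t=5  I2 writes R3
t=6  I3 issues→ALU
t=7  I1 exec-done, I3 reads
t=8  I1 writes R6, I3 exec-done
t=9  I3 writes R5
t=10  I4 issues→ALU
t=11  I4 reads, I5 issues→FPMUL
t=12  I4 exec-done, I5 reads, I6 issues→FPADD
t=13  I4 writes R6
t=17  I5 exec-done
t=18  I5 writes R1
t=19  I6 reads, I7 issues→FPMUL
t=20  I7 reads
t=22  I6 exec-done
t=23  I6 writes R5
t=25  I7 exec-done
t=26  I7 writes R0

cycle = 11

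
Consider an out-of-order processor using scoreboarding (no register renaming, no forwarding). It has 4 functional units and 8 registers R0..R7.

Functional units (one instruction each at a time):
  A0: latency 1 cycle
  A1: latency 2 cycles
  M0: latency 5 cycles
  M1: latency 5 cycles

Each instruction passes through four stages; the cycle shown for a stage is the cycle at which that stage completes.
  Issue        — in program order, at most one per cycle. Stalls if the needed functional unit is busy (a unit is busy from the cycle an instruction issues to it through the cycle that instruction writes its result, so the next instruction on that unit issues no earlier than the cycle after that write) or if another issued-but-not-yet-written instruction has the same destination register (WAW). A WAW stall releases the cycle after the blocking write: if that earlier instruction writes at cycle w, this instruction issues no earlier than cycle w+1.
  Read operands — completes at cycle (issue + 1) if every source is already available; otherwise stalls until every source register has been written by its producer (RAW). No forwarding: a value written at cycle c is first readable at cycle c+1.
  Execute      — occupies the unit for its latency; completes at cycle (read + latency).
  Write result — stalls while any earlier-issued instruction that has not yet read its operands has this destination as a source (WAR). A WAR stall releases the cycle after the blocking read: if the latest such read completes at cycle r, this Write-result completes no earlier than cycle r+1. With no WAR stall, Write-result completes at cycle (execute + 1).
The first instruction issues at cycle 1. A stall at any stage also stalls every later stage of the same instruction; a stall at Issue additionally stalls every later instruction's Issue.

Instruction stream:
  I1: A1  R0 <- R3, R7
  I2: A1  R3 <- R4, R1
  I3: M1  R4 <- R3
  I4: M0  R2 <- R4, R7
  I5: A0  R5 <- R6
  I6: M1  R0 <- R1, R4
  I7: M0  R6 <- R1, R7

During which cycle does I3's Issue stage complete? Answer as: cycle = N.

[1] I1 issues→A1
[2] I1 reads
[4] I1 exec-done
[5] I1 writes R0
[6] I2 issues→A1
[7] I2 reads; I3 issues→M1
[8] I4 issues→M0
[9] I2 exec-done; I5 issues→A0
[10] I2 writes R3; I5 reads
[11] I3 reads; I5 exec-done
[12] I5 writes R5
[16] I3 exec-done
[17] I3 writes R4
[18] I4 reads; I6 issues→M1
[19] I6 reads
[23] I4 exec-done
[24] I4 writes R2; I6 exec-done
[25] I6 writes R0; I7 issues→M0
[26] I7 reads
[31] I7 exec-done
[32] I7 writes R6

cycle = 7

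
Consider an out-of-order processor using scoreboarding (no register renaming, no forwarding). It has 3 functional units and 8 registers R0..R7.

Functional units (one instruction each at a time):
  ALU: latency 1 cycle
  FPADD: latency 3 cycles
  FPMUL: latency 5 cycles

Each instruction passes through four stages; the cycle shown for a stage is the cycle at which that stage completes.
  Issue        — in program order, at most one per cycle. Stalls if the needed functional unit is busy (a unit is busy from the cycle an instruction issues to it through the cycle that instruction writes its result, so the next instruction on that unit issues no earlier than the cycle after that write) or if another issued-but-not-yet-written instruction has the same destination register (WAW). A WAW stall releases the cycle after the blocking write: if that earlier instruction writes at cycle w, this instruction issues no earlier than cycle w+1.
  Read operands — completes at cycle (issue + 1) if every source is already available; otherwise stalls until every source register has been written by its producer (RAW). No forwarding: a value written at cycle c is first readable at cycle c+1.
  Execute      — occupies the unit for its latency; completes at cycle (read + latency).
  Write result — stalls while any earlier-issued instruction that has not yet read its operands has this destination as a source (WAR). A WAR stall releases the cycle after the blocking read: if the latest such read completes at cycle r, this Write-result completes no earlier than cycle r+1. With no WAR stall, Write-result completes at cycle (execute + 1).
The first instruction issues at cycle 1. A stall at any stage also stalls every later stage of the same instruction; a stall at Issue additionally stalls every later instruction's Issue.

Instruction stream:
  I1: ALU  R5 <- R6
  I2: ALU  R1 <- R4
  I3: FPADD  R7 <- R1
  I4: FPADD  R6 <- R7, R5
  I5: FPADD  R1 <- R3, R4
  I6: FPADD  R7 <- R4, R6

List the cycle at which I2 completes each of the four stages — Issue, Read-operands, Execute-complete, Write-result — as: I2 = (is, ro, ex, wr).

t=1  I1 dispatched to ALU
t=2  I1 operands ready
t=3  I1 complete
t=4  R5←I1
t=5  I2 dispatched to ALU
t=6  I2 operands ready; I3 dispatched to FPADD
t=7  I2 complete
t=8  R1←I2
t=9  I3 operands ready
t=12  I3 complete
t=13  R7←I3
t=14  I4 dispatched to FPADD
t=15  I4 operands ready
t=18  I4 complete
t=19  R6←I4
t=20  I5 dispatched to FPADD
t=21  I5 operands ready
t=24  I5 complete
t=25  R1←I5
t=26  I6 dispatched to FPADD
t=27  I6 operands ready
t=30  I6 complete
t=31  R7←I6

I2 = (5, 6, 7, 8)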